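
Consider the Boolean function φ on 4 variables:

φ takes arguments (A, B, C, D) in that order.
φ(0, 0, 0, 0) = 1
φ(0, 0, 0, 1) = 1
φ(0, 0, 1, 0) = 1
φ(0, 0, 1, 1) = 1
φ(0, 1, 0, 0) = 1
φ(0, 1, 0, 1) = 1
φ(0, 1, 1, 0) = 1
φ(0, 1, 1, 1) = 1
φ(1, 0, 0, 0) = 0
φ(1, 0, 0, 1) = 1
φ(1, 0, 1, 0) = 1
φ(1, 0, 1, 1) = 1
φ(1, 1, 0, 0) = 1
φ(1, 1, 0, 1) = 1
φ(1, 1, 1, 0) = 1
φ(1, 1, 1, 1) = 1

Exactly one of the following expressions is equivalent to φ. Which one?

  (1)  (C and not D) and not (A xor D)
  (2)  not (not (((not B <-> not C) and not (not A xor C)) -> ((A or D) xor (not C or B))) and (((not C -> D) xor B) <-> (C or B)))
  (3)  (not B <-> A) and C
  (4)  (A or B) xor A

2

(1): at (0,0,0,0) it gives 0, but φ = 1 — eliminated.
(3): at (0,0,0,0) it gives 0, but φ = 1 — eliminated.
(4): at (0,0,0,0) it gives 0, but φ = 1 — eliminated.
Only (2) survives; checking it on all 16 rows confirms it matches φ.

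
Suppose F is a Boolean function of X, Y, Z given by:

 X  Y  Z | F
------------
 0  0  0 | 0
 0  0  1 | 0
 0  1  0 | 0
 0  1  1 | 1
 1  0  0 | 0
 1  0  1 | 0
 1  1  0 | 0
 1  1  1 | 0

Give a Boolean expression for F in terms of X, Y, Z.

Only row (0,1,1) gives 1. That row's minterm ¬X·Y·Z is F directly.

F(X, Y, Z) = (NOT X AND Y) AND Z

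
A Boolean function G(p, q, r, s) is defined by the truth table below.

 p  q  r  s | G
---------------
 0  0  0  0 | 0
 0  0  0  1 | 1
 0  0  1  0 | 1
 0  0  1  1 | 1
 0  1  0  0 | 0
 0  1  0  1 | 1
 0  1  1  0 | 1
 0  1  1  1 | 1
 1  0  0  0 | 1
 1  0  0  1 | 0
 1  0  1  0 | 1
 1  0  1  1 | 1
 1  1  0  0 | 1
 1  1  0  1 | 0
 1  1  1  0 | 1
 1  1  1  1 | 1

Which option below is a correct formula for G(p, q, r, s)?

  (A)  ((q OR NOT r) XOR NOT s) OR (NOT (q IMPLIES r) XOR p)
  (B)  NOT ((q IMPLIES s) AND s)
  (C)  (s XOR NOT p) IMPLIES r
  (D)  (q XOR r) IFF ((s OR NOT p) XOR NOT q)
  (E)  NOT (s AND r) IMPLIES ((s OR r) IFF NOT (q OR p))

(A) fails at (0,0,1,1): the formula yields 0, G is 1.
(B) fails at (0,0,0,0): the formula yields 1, G is 0.
(D) fails at (0,0,0,0): the formula yields 1, G is 0.
(E) fails at (0,1,0,0): the formula yields 1, G is 0.
Only (C) survives; checking it on all 16 rows confirms it matches G.

C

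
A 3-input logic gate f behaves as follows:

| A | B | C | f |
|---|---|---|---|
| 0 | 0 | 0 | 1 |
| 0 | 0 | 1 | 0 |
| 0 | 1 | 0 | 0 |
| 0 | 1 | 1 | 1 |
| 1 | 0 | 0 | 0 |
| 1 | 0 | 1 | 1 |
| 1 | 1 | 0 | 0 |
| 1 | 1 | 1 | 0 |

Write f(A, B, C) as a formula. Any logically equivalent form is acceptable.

Collect the rows where f=1 — (0,0,0), (0,1,1), (1,0,1) — and write one minterm per row: ¬A·¬B·¬C, ¬A·B·C, A·¬B·C. Their union (logical OR) reproduces the table exactly.

f(A, B, C) = (((~A & ~B) & ~C) | ((~A & B) & C)) | ((A & ~B) & C)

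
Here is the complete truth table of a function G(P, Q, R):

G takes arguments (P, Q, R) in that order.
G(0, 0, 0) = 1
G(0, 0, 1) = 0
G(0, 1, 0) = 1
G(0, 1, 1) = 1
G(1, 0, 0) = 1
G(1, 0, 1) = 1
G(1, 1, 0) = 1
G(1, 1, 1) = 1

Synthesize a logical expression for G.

Only row (0,0,1) gives 0. So G is 1 everywhere except there — the complement of the minterm ¬P·¬Q·R.

G(P, Q, R) = ~((~P & ~Q) & R)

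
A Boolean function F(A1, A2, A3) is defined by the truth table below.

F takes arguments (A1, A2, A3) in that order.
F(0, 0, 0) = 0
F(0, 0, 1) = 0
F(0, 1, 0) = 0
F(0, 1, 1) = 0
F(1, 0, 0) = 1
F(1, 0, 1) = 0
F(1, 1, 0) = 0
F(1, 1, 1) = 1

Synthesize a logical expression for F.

F(A1, A2, A3) = ((A1 · A2') · A3') + ((A1 · A2) · A3)

Collect the rows where F=1 — (1,0,0), (1,1,1) — and write one minterm per row: A1·¬A2·¬A3, A1·A2·A3. Their union (logical OR) reproduces the table exactly.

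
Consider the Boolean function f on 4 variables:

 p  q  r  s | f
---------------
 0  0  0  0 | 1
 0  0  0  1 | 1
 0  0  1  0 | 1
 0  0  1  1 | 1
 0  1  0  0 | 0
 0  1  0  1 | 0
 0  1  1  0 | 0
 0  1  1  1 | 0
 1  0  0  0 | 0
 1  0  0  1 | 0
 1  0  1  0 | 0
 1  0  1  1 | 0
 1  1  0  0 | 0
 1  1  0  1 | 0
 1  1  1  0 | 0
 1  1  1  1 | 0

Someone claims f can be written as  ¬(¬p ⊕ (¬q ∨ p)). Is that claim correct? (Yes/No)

Test each input against both f and the formula:
  p=0, q=0, r=0, s=0: formula gives 1, f = 1 ✓
  p=0, q=0, r=0, s=1: formula gives 1, f = 1 ✓
  p=0, q=0, r=1, s=0: formula gives 1, f = 1 ✓
  p=0, q=0, r=1, s=1: formula gives 1, f = 1 ✓
  …and likewise for the remaining 12 rows.
Every row agrees, so the formula is equivalent.

Yes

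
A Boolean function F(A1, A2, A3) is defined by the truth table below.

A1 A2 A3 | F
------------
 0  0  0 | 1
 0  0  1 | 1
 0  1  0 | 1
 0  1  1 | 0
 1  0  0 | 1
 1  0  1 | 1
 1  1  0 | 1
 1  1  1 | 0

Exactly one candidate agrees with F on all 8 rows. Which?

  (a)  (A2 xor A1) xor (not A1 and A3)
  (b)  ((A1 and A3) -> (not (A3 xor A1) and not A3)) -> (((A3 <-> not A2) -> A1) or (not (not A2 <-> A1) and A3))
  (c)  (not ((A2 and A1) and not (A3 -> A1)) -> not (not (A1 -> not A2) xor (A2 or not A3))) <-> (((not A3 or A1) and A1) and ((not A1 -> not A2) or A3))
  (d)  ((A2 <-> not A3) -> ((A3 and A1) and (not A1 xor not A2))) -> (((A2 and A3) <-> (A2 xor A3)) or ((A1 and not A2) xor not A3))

(a) disagrees with F on (0,0,0) (formula → 0, table → 1); rule it out.
(b) disagrees with F on (0,1,0) (formula → 0, table → 1); rule it out.
(c) disagrees with F on (0,0,1) (formula → 0, table → 1); rule it out.
(d) is the remaining candidate, and it agrees with F on all 8 inputs.

d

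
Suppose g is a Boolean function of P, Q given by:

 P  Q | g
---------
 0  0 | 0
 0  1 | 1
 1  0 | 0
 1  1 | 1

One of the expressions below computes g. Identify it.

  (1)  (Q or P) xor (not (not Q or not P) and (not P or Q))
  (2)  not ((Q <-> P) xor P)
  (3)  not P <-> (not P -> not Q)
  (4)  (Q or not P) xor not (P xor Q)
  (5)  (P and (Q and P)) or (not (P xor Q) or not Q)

2

(1) disagrees with g on (1,0) (formula → 1, table → 0); rule it out.
(3) disagrees with g on (0,0) (formula → 1, table → 0); rule it out.
(4) disagrees with g on (1,1) (formula → 0, table → 1); rule it out.
(5) disagrees with g on (0,0) (formula → 1, table → 0); rule it out.
(2) is the remaining candidate, and it agrees with g on all 4 inputs.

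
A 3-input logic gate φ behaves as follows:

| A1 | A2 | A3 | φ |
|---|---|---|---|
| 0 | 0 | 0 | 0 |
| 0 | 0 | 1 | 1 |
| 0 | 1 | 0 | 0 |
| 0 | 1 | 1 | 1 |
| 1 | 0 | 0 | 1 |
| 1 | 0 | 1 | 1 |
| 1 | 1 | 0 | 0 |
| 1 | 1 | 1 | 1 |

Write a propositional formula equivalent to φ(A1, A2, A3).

φ(A1, A2, A3) = ¬((((¬A1 ∧ ¬A2) ∧ ¬A3) ∨ ((¬A1 ∧ A2) ∧ ¬A3)) ∨ ((A1 ∧ A2) ∧ ¬A3))

The 0-rows are (0,0,0), (0,1,0), (1,1,0). Take each as a conjunction (¬A1·¬A2·¬A3, ¬A1·A2·¬A3, A1·A2·¬A3), form their disjunction, and complement — that gives a formula that is 1 everywhere φ is.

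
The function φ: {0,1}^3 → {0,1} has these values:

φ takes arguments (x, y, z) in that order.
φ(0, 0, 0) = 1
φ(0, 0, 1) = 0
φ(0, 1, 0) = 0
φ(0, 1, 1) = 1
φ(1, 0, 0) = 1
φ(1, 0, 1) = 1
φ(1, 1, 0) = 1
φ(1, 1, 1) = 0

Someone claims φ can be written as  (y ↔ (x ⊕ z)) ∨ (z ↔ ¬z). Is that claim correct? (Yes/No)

No

Test each input against both φ and the formula:
  x=0, y=0, z=0: formula gives 1, φ = 1 ✓
  x=0, y=0, z=1: formula gives 0, φ = 0 ✓
  x=0, y=1, z=0: formula gives 0, φ = 0 ✓
  x=0, y=1, z=1: formula gives 1, φ = 1 ✓
  x=1, y=0, z=0: formula gives 0, but φ = 1 ✗
Since they disagree at (1,0,0), the expression is not a correct formula for φ.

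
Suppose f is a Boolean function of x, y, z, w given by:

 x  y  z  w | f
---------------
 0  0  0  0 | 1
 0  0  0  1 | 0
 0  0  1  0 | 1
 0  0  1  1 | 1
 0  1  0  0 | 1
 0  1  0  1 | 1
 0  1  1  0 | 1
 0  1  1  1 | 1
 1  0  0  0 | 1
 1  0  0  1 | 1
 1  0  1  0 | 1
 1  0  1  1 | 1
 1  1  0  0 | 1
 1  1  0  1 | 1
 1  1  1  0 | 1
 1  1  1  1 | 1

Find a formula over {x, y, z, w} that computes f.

f is 0 on exactly one input, (0,0,0,1), whose minterm is ¬x·¬y·¬z·w. So f is the negation of that single conjunction.

f(x, y, z, w) = (((x' · y') · z') · w)'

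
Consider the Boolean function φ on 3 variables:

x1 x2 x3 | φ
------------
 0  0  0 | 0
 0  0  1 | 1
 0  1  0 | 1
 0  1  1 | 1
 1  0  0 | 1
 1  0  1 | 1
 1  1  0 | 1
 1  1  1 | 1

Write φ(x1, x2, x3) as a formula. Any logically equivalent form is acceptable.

The output is 1 whenever at least one input is 1 — the OR of all inputs.

φ(x1, x2, x3) = (x1 ∨ x2) ∨ x3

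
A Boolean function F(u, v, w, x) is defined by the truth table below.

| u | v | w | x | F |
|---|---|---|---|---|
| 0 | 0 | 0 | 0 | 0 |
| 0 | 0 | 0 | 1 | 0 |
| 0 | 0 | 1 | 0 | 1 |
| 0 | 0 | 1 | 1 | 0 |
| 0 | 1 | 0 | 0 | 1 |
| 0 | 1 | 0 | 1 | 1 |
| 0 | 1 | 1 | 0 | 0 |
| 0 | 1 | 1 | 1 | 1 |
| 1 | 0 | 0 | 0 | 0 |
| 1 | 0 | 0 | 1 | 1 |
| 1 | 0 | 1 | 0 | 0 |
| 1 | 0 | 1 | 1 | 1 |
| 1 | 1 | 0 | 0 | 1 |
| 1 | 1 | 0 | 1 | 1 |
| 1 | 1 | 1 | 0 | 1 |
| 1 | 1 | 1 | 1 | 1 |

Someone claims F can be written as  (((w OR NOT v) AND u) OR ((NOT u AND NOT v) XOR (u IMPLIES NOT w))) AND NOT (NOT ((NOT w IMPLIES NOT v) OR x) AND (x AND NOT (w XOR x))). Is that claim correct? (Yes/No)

Check the formula against F row by row:
  u=0, v=0, w=0, x=0: formula gives 0, F = 0 ✓
  u=0, v=0, w=0, x=1: formula gives 0, F = 0 ✓
  u=0, v=0, w=1, x=0: formula gives 0, but F = 1 ✗
Row (0,0,1,0) is a counterexample, so the formula is not equivalent to F.

No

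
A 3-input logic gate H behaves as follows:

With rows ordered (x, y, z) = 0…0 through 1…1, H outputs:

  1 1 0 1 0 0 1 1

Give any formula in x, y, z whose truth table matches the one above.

H(x, y, z) = ~((((~x & y) & ~z) | ((x & ~y) & ~z)) | ((x & ~y) & z))

H is 0 on only 3 rows — (0,1,0), (1,0,0), (1,0,1). Writing each as a minterm (¬x·y·¬z, x·¬y·¬z, x·¬y·z) and OR-ing them characterizes exactly where H=0, so H is the negation of that disjunction.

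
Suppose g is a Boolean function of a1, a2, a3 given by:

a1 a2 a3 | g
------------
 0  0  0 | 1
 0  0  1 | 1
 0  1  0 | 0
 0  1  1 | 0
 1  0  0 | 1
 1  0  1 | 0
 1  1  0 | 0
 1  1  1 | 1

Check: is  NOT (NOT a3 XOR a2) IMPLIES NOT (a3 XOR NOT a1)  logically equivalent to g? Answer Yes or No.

Test each input against both g and the formula:
  a1=0, a2=0, a3=0: formula gives 1, g = 1 ✓
  a1=0, a2=0, a3=1: formula gives 1, g = 1 ✓
  a1=0, a2=1, a3=0: formula gives 0, g = 0 ✓
  a1=0, a2=1, a3=1: formula gives 1, but g = 0 ✗
Since they disagree at (0,1,1), the expression is not a correct formula for g.

No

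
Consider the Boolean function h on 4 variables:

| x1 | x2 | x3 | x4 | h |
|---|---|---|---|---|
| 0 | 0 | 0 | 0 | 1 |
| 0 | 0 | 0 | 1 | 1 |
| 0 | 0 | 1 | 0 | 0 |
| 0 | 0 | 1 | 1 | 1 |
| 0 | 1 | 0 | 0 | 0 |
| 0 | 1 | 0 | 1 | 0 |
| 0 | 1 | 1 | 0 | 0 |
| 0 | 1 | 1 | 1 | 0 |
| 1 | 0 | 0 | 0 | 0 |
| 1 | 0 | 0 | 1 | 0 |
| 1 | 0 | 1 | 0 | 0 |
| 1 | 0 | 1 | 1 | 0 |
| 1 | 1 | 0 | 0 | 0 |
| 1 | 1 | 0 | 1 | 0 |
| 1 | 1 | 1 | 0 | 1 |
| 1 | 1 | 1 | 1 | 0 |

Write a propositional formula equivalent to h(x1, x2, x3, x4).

h(x1, x2, x3, x4) = (((((not x1 and not x2) and not x3) and not x4) or (((not x1 and not x2) and not x3) and x4)) or (((not x1 and not x2) and x3) and x4)) or (((x1 and x2) and x3) and not x4)

h=1 on 4 inputs: (0,0,0,0), (0,0,0,1), (0,0,1,1), (1,1,1,0). Reading each as a conjunction of literals (¬x1·¬x2·¬x3·¬x4, ¬x1·¬x2·¬x3·x4, ¬x1·¬x2·x3·x4, x1·x2·x3·¬x4) and taking the OR gives the canonical DNF.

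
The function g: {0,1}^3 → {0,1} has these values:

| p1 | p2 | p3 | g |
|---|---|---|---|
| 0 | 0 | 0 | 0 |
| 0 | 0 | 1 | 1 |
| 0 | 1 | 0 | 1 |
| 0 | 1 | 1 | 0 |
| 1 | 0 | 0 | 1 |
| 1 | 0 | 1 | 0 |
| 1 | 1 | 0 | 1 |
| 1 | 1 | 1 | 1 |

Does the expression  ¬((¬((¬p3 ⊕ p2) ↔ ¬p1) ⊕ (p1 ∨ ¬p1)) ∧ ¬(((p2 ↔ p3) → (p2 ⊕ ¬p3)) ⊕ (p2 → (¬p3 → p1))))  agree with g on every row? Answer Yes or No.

Evaluate ¬((¬((¬p3 ⊕ p2) ↔ ¬p1) ⊕ (p1 ∨ ¬p1)) ∧ ¬(((p2 ↔ p3) → (p2 ⊕ ¬p3)) ⊕ (p2 → (¬p3 → p1)))) on each row and compare to g:
  p1=0, p2=0, p3=0: formula gives 0, g = 0 ✓
  p1=0, p2=0, p3=1: formula gives 1, g = 1 ✓
  p1=0, p2=1, p3=0: formula gives 1, g = 1 ✓
  p1=0, p2=1, p3=1: formula gives 0, g = 0 ✓
  p1=1, p2=0, p3=0: formula gives 1, g = 1 ✓
  …
  p1=1, p2=1, p3=0: formula gives 0, but g = 1 ✗
A single disagreement suffices: at (1,1,0) they differ, so the formula does not compute g.

No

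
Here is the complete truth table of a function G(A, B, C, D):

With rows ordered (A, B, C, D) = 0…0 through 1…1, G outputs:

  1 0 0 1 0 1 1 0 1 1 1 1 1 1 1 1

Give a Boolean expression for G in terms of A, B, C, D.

G(A, B, C, D) = not ((((((not A and not B) and not C) and D) or (((not A and not B) and C) and not D)) or (((not A and B) and not C) and not D)) or (((not A and B) and C) and D))

There are just 4 zero rows: (0,0,0,1), (0,0,1,0), (0,1,0,0), (0,1,1,1). Their minterms are ¬A·¬B·¬C·D, ¬A·¬B·C·¬D, ¬A·B·¬C·¬D, ¬A·B·C·D; the OR of those covers precisely the 0-outputs, and negating it yields G.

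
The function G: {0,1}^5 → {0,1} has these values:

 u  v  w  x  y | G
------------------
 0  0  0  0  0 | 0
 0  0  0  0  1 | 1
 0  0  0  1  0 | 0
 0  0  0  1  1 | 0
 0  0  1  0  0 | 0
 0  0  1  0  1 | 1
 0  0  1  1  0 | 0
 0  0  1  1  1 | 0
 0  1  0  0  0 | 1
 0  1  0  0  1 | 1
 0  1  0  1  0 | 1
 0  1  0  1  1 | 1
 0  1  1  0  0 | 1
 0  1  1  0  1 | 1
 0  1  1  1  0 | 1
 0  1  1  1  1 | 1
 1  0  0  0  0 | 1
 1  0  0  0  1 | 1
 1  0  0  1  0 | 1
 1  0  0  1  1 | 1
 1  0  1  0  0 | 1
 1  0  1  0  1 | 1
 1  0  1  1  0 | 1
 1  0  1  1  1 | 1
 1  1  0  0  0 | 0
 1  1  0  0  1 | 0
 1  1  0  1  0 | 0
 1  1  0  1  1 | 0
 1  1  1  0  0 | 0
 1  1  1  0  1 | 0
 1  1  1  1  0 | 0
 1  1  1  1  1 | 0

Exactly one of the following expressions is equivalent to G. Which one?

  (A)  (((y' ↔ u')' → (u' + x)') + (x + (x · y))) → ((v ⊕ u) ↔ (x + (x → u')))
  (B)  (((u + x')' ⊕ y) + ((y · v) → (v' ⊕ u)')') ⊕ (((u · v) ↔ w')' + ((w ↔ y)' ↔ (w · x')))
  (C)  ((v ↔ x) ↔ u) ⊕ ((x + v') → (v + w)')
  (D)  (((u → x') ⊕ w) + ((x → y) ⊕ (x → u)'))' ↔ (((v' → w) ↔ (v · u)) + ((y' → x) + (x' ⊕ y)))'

A

(B) fails at (0,0,0,0,0): the formula yields 1, G is 0.
(C) fails at (0,0,0,0,0): the formula yields 1, G is 0.
(D) fails at (0,0,0,0,0): the formula yields 1, G is 0.
(A) is the remaining candidate, and it agrees with G on all 32 inputs.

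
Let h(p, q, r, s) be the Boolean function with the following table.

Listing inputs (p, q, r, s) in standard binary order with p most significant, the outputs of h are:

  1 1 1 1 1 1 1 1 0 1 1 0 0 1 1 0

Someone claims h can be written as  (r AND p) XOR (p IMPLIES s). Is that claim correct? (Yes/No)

Evaluate (r AND p) XOR (p IMPLIES s) on each row and compare to h:
  p=0, q=0, r=0, s=0: formula gives 1, h = 1 ✓
  p=0, q=0, r=0, s=1: formula gives 1, h = 1 ✓
  p=0, q=0, r=1, s=0: formula gives 1, h = 1 ✓
  p=0, q=0, r=1, s=1: formula gives 1, h = 1 ✓
  …and likewise for the remaining 12 rows.
No disagreement on any input; they are logically equivalent.

Yes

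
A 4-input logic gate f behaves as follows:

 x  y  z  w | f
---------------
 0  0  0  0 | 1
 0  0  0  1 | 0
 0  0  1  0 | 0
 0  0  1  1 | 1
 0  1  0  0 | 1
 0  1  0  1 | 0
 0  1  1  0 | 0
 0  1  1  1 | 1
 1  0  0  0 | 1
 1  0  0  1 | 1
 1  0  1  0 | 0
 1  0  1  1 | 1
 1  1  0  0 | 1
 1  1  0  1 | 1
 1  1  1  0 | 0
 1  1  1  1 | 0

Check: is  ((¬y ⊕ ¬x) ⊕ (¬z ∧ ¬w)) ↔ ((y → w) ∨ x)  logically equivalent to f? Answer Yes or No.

Test each input against both f and the formula:
  x=0, y=0, z=0, w=0: formula gives 1, f = 1 ✓
  x=0, y=0, z=0, w=1: formula gives 0, f = 0 ✓
  x=0, y=0, z=1, w=0: formula gives 0, f = 0 ✓
  x=0, y=0, z=1, w=1: formula gives 0, but f = 1 ✗
Since they disagree at (0,0,1,1), the expression is not a correct formula for f.

No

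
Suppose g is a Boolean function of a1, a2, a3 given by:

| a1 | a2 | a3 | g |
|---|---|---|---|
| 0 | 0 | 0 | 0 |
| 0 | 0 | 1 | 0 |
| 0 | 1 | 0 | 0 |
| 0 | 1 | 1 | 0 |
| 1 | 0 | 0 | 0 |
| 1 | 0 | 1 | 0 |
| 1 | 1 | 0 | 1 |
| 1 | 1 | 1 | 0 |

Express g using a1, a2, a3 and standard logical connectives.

Only row (1,1,0) gives 1. That row's minterm a1·a2·¬a3 is g directly.

g(a1, a2, a3) = (a1 AND a2) AND NOT a3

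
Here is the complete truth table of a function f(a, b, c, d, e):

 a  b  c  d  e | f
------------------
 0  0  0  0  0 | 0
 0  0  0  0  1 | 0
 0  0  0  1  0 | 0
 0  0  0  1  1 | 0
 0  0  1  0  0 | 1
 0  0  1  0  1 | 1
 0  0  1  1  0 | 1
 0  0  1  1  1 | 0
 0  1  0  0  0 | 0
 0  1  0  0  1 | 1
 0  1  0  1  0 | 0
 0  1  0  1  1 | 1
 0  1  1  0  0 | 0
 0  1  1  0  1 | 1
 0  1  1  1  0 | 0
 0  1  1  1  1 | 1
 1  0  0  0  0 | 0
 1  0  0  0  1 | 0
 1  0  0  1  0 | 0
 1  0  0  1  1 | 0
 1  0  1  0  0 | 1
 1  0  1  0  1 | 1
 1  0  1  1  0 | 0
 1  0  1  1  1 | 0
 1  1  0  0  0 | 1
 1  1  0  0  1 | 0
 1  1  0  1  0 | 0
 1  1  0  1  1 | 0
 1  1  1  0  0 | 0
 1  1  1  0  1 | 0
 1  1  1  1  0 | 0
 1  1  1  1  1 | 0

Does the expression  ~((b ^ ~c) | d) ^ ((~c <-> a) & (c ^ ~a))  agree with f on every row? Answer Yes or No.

No

Check the formula against f row by row:
  a=0, b=0, c=0, d=0, e=0: formula gives 0, f = 0 ✓
  a=0, b=0, c=0, d=0, e=1: formula gives 0, f = 0 ✓
  a=0, b=0, c=0, d=1, e=0: formula gives 0, f = 0 ✓
  a=0, b=0, c=0, d=1, e=1: formula gives 0, f = 0 ✓
  …
  a=0, b=0, c=1, d=1, e=0: formula gives 0, but f = 1 ✗
A single disagreement suffices: at (0,0,1,1,0) they differ, so the formula does not compute f.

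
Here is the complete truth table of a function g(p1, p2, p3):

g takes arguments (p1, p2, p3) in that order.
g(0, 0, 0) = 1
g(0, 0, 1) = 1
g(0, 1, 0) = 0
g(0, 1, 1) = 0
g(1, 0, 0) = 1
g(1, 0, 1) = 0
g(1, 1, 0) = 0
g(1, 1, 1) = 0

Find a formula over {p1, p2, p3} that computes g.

g(p1, p2, p3) = (((NOT p1 AND NOT p2) AND NOT p3) OR ((NOT p1 AND NOT p2) AND p3)) OR ((p1 AND NOT p2) AND NOT p3)

The 1-rows are (0,0,0), (0,0,1), (1,0,0). Each contributes one minterm — ¬p1·¬p2·¬p3; ¬p1·¬p2·p3; p1·¬p2·¬p3 — and their disjunction is a sum-of-products form of g.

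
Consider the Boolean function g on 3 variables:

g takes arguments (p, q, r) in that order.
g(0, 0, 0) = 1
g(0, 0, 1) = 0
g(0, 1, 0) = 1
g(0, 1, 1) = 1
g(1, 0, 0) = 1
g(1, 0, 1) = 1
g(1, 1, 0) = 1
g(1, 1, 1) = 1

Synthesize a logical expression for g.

g is 0 on exactly one input, (0,0,1), whose minterm is ¬p·¬q·r. So g is the negation of that single conjunction.

g(p, q, r) = not ((not p and not q) and r)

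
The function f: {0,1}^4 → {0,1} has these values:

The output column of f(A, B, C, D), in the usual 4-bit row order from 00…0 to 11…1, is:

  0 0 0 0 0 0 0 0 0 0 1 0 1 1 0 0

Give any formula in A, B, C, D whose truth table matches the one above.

The 1-rows are (1,0,1,0), (1,1,0,0), (1,1,0,1). Each contributes one minterm — A·¬B·C·¬D; A·B·¬C·¬D; A·B·¬C·D — and their disjunction is a sum-of-products form of f.

f(A, B, C, D) = ((((A ∧ ¬B) ∧ C) ∧ ¬D) ∨ (((A ∧ B) ∧ ¬C) ∧ ¬D)) ∨ (((A ∧ B) ∧ ¬C) ∧ D)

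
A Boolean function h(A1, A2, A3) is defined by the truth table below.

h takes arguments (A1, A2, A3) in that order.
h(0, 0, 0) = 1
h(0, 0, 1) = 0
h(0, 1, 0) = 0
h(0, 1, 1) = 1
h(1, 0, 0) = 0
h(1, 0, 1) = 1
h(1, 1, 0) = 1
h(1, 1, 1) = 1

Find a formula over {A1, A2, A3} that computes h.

h(A1, A2, A3) = ¬((((¬A1 ∧ ¬A2) ∧ A3) ∨ ((¬A1 ∧ A2) ∧ ¬A3)) ∨ ((A1 ∧ ¬A2) ∧ ¬A3))

h is 0 on only 3 rows — (0,0,1), (0,1,0), (1,0,0). Writing each as a minterm (¬A1·¬A2·A3, ¬A1·A2·¬A3, A1·¬A2·¬A3) and OR-ing them characterizes exactly where h=0, so h is the negation of that disjunction.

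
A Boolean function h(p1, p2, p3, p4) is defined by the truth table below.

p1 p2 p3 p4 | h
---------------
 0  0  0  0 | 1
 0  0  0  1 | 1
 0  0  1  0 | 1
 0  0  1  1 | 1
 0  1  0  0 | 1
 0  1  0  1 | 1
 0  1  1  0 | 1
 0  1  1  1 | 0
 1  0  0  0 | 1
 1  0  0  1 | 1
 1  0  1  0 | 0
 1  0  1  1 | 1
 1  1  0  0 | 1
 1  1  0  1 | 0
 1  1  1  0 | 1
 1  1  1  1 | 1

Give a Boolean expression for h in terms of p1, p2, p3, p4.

h(p1, p2, p3, p4) = NOT (((((NOT p1 AND p2) AND p3) AND p4) OR (((p1 AND NOT p2) AND p3) AND NOT p4)) OR (((p1 AND p2) AND NOT p3) AND p4))

The 0-rows are (0,1,1,1), (1,0,1,0), (1,1,0,1). Take each as a conjunction (¬p1·p2·p3·p4, p1·¬p2·p3·¬p4, p1·p2·¬p3·p4), form their disjunction, and complement — that gives a formula that is 1 everywhere h is.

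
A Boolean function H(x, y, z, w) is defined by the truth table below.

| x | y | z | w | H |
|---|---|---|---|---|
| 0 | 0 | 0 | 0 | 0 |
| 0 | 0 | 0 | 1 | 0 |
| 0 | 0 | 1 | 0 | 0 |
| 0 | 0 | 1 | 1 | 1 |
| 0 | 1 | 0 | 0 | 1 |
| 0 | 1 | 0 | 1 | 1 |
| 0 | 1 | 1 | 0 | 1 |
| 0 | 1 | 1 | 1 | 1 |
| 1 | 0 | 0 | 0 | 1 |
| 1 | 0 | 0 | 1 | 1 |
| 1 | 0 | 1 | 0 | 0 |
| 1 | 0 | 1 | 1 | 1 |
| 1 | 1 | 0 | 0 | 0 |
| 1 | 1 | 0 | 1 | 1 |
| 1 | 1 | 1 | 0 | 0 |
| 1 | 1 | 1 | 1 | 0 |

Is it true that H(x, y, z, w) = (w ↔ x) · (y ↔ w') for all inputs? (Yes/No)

Check the formula against H row by row:
  x=0, y=0, z=0, w=0: formula gives 0, H = 0 ✓
  x=0, y=0, z=0, w=1: formula gives 0, H = 0 ✓
  x=0, y=0, z=1, w=0: formula gives 0, H = 0 ✓
  x=0, y=0, z=1, w=1: formula gives 0, but H = 1 ✗
A single disagreement suffices: at (0,0,1,1) they differ, so the formula does not compute H.

No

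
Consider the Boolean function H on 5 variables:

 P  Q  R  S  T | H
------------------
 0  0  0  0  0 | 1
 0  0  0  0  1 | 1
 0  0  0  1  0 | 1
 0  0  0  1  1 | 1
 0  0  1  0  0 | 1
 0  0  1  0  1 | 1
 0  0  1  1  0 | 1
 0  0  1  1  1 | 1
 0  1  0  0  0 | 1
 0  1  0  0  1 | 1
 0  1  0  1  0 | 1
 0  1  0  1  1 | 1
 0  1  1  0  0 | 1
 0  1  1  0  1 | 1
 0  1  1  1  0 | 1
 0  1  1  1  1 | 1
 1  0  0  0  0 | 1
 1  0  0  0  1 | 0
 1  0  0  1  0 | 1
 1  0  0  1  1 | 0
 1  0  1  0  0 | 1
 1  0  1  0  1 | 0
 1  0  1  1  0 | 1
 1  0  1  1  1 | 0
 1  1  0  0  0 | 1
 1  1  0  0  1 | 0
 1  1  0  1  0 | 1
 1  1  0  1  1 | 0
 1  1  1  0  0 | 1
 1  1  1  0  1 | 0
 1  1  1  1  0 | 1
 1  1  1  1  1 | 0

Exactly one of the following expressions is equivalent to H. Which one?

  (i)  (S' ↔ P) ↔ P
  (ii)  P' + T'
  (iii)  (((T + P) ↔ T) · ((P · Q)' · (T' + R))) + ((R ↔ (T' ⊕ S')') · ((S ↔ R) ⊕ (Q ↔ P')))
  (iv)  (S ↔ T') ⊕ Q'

(i) fails at (0,0,0,1,0): the formula yields 0, H is 1.
(iii) fails at (0,0,0,1,1): the formula yields 0, H is 1.
(iv) fails at (0,0,0,0,1): the formula yields 0, H is 1.
That leaves (ii). Evaluating it on every row reproduces the table of H exactly.

ii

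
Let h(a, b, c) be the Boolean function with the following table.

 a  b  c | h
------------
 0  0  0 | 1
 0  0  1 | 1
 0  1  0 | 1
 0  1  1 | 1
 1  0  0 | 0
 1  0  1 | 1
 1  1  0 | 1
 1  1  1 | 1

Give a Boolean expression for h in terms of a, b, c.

h(a, b, c) = ¬((a ∧ ¬b) ∧ ¬c)

h is 0 on exactly one input, (1,0,0), whose minterm is a·¬b·¬c. So h is the negation of that single conjunction.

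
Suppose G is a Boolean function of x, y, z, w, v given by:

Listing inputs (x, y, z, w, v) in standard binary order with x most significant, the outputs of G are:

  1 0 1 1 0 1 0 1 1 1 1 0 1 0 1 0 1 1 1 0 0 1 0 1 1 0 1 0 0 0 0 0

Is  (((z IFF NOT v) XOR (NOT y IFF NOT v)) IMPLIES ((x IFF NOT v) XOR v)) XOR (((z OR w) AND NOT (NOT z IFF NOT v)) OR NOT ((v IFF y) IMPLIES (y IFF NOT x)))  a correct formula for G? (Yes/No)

Yes

Check the formula against G row by row:
  x=0, y=0, z=0, w=0, v=0: formula gives 1, G = 1 ✓
  x=0, y=0, z=0, w=0, v=1: formula gives 0, G = 0 ✓
  x=0, y=0, z=0, w=1, v=0: formula gives 1, G = 1 ✓
  x=0, y=0, z=0, w=1, v=1: formula gives 1, G = 1 ✓
  …and likewise for the remaining 28 rows.
No disagreement on any input; they are logically equivalent.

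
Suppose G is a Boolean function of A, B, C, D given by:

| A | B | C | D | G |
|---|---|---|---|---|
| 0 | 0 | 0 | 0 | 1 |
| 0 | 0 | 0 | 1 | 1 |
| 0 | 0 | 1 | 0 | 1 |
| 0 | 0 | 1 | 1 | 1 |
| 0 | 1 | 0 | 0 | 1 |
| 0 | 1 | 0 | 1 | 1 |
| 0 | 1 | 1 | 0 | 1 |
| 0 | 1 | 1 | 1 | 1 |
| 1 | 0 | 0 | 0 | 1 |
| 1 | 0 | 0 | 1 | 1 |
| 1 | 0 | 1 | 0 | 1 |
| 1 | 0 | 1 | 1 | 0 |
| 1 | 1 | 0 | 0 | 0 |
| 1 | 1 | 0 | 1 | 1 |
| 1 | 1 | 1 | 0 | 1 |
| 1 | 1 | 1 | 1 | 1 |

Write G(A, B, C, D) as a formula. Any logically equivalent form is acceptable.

G(A, B, C, D) = ((((A · B') · C) · D) + (((A · B) · C') · D'))'

There are just 2 zero rows: (1,0,1,1), (1,1,0,0). Their minterms are A·¬B·C·D, A·B·¬C·¬D; the OR of those covers precisely the 0-outputs, and negating it yields G.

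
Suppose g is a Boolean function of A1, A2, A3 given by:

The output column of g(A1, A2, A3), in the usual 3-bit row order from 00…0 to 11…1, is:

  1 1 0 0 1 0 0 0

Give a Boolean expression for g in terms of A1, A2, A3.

Collect the rows where g=1 — (0,0,0), (0,0,1), (1,0,0) — and write one minterm per row: ¬A1·¬A2·¬A3, ¬A1·¬A2·A3, A1·¬A2·¬A3. Their union (logical OR) reproduces the table exactly.

g(A1, A2, A3) = (((NOT A1 AND NOT A2) AND NOT A3) OR ((NOT A1 AND NOT A2) AND A3)) OR ((A1 AND NOT A2) AND NOT A3)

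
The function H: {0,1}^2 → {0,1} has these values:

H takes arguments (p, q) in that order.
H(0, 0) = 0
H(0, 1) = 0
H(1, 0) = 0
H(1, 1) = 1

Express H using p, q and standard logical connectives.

The output is 1 only when every input is 1 — the AND of all inputs.

H(p, q) = p · q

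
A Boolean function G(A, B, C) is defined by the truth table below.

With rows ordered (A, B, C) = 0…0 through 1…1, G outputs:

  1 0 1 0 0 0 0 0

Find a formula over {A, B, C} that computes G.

G(A, B, C) = ((~A & ~B) & ~C) | ((~A & B) & ~C)

The 1-rows are (0,0,0), (0,1,0). Each contributes one minterm — ¬A·¬B·¬C; ¬A·B·¬C — and their disjunction is a sum-of-products form of G.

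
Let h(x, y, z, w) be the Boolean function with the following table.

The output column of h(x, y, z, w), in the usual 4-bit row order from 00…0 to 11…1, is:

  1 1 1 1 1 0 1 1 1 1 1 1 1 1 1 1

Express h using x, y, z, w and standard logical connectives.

Only row (0,1,0,1) gives 0. So h is 1 everywhere except there — the complement of the minterm ¬x·y·¬z·w.

h(x, y, z, w) = ~(((~x & y) & ~z) & w)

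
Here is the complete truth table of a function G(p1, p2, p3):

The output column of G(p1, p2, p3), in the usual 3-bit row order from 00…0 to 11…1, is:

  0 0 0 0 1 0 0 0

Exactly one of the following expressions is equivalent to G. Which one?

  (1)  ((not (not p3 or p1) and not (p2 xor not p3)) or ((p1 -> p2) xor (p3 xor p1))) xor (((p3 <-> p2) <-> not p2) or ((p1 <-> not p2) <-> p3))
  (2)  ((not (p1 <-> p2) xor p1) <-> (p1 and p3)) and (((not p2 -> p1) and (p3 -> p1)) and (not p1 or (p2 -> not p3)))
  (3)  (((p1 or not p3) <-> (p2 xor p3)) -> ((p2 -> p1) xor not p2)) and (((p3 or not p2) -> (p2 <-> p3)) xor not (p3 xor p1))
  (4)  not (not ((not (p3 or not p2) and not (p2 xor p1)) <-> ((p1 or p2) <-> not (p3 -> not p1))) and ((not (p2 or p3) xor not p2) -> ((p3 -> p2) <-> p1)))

(1): at (0,0,1) it gives 1, but G = 0 — eliminated.
(3): at (1,1,0) it gives 1, but G = 0 — eliminated.
(4): at (0,1,0) it gives 1, but G = 0 — eliminated.
Only (2) survives; checking it on all 8 rows confirms it matches G.

2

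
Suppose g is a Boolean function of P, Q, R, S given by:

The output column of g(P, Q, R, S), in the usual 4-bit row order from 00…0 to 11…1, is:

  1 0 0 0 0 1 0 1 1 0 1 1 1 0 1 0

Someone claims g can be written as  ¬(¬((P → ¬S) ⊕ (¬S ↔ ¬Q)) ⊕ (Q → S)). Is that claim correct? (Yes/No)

No

Test each input against both g and the formula:
  P=0, Q=0, R=0, S=0: formula gives 1, g = 1 ✓
  P=0, Q=0, R=0, S=1: formula gives 0, g = 0 ✓
  P=0, Q=0, R=1, S=0: formula gives 1, but g = 0 ✗
Since they disagree at (0,0,1,0), the expression is not a correct formula for g.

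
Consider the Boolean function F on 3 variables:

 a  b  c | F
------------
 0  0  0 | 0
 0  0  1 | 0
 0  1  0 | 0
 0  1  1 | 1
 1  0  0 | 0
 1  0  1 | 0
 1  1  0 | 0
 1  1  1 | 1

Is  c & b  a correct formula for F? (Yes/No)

Test each input against both F and the formula:
  a=0, b=0, c=0: formula gives 0, F = 0 ✓
  a=0, b=0, c=1: formula gives 0, F = 0 ✓
  a=0, b=1, c=0: formula gives 0, F = 0 ✓
  a=0, b=1, c=1: formula gives 1, F = 1 ✓
  a=1, b=0, c=0: formula gives 0, F = 0 ✓
  …and likewise for the remaining 3 rows.
No disagreement on any input; they are logically equivalent.

Yes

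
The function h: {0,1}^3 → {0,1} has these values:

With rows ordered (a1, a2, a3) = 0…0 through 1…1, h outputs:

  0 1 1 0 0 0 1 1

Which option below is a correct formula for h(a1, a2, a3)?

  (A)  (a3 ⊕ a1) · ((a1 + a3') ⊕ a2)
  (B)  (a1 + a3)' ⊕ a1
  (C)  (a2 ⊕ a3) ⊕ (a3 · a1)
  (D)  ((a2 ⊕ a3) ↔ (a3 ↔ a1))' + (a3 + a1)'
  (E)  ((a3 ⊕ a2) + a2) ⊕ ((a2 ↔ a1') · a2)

(A): at (0,0,1) it gives 0, but h = 1 — eliminated.
(B): at (0,0,0) it gives 1, but h = 0 — eliminated.
(D): at (0,0,0) it gives 1, but h = 0 — eliminated.
(E): at (0,1,0) it gives 0, but h = 1 — eliminated.
Only (C) survives; checking it on all 8 rows confirms it matches h.

C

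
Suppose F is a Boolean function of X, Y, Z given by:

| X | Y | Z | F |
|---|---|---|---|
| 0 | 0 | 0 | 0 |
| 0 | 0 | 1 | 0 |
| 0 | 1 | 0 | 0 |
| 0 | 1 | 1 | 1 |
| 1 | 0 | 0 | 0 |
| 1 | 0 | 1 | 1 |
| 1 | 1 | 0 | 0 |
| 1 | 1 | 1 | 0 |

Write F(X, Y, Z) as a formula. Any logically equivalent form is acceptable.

Collect the rows where F=1 — (0,1,1), (1,0,1) — and write one minterm per row: ¬X·Y·Z, X·¬Y·Z. Their union (logical OR) reproduces the table exactly.

F(X, Y, Z) = ((not X and Y) and Z) or ((X and not Y) and Z)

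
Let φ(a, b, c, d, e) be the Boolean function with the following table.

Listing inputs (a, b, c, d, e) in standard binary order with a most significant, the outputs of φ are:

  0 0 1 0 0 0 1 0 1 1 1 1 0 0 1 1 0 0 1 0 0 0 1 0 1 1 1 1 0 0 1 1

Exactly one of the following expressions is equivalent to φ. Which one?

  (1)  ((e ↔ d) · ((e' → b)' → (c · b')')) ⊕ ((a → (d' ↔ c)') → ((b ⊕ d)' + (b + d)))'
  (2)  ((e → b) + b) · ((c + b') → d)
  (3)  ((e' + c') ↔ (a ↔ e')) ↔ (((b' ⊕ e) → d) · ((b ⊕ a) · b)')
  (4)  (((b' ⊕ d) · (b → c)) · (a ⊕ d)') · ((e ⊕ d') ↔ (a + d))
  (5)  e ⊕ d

2

(1) fails at (0,0,0,0,0): the formula yields 1, φ is 0.
(3) fails at (0,0,0,0,0): the formula yields 1, φ is 0.
(4) fails at (0,0,0,0,1): the formula yields 1, φ is 0.
(5) fails at (0,0,0,0,1): the formula yields 1, φ is 0.
That leaves (2). Evaluating it on every row reproduces the table of φ exactly.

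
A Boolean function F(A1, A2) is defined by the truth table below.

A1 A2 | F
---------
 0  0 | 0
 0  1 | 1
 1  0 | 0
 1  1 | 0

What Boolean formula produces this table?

F(A1, A2) = A1' · A2

1 only at (0,1): NOT A1 AND A2.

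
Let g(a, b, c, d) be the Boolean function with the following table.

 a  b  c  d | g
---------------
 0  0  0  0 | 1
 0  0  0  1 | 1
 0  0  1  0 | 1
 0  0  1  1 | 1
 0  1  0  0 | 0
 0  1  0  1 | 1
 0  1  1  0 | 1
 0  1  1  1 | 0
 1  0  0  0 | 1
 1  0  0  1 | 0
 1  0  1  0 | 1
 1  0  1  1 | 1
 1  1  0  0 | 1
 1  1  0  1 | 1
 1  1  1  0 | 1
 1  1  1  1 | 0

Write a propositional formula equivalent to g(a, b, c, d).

g(a, b, c, d) = not ((((((not a and b) and not c) and not d) or (((not a and b) and c) and d)) or (((a and not b) and not c) and d)) or (((a and b) and c) and d))

There are just 4 zero rows: (0,1,0,0), (0,1,1,1), (1,0,0,1), (1,1,1,1). Their minterms are ¬a·b·¬c·¬d, ¬a·b·c·d, a·¬b·¬c·d, a·b·c·d; the OR of those covers precisely the 0-outputs, and negating it yields g.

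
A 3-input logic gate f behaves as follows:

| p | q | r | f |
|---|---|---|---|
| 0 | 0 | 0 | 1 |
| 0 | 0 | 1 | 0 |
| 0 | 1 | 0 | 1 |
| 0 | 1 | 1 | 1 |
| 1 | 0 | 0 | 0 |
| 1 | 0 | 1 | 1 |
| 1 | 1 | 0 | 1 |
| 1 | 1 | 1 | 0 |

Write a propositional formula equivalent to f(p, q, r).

The 0-rows are (0,0,1), (1,0,0), (1,1,1). Take each as a conjunction (¬p·¬q·r, p·¬q·¬r, p·q·r), form their disjunction, and complement — that gives a formula that is 1 everywhere f is.

f(p, q, r) = not ((((not p and not q) and r) or ((p and not q) and not r)) or ((p and q) and r))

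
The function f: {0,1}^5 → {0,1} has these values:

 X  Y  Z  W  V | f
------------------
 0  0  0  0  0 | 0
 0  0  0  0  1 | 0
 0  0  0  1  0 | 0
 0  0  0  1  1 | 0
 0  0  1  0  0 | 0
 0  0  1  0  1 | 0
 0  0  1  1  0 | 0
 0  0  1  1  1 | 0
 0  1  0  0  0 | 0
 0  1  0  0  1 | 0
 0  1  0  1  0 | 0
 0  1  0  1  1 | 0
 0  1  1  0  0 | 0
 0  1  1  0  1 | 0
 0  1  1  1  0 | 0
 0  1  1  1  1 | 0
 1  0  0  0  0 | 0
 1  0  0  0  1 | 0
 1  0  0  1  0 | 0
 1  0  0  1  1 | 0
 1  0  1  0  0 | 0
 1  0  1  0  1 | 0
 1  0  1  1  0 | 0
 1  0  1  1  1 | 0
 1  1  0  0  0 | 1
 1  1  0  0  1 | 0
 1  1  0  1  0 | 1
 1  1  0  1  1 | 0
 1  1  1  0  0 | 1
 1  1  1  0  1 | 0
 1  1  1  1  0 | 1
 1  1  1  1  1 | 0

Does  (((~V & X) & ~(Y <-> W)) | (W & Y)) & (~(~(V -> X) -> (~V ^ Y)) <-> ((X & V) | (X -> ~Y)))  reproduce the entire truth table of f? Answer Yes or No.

Evaluate (((~V & X) & ~(Y <-> W)) | (W & Y)) & (~(~(V -> X) -> (~V ^ Y)) <-> ((X & V) | (X -> ~Y))) on each row and compare to f:
  X=0, Y=0, Z=0, W=0, V=0: formula gives 0, f = 0 ✓
  X=0, Y=0, Z=0, W=0, V=1: formula gives 0, f = 0 ✓
  X=0, Y=0, Z=0, W=1, V=0: formula gives 0, f = 0 ✓
  X=0, Y=0, Z=0, W=1, V=1: formula gives 0, f = 0 ✓
  … (the remaining 28 rows also agree.)
No disagreement on any input; they are logically equivalent.

Yes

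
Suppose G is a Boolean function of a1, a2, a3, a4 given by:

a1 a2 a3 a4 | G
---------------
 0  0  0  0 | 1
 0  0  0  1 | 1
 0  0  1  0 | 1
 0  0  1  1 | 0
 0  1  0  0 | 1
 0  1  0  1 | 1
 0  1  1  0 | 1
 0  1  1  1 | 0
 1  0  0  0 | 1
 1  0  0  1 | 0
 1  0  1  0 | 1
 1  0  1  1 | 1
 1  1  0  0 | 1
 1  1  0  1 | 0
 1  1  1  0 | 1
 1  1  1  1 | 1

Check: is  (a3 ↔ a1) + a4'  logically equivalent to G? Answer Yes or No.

Check the formula against G row by row:
  a1=0, a2=0, a3=0, a4=0: formula gives 1, G = 1 ✓
  a1=0, a2=0, a3=0, a4=1: formula gives 1, G = 1 ✓
  a1=0, a2=0, a3=1, a4=0: formula gives 1, G = 1 ✓
  a1=0, a2=0, a3=1, a4=1: formula gives 0, G = 0 ✓
  …and likewise for the remaining 12 rows.
All 16 rows match — the expression computes G exactly.

Yes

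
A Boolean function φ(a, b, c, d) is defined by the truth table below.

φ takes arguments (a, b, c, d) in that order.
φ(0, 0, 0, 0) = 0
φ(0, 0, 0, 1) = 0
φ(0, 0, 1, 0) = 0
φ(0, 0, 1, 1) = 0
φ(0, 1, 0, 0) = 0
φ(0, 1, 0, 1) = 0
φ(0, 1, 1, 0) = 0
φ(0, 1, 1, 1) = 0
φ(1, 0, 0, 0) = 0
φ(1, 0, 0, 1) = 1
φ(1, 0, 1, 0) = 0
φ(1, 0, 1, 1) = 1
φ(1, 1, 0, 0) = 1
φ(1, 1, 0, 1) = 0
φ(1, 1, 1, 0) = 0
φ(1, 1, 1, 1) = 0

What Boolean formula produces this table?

φ(a, b, c, d) = ((((a AND NOT b) AND NOT c) AND d) OR (((a AND NOT b) AND c) AND d)) OR (((a AND b) AND NOT c) AND NOT d)

φ=1 on 3 inputs: (1,0,0,1), (1,0,1,1), (1,1,0,0). Reading each as a conjunction of literals (a·¬b·¬c·d, a·¬b·c·d, a·b·¬c·¬d) and taking the OR gives the canonical DNF.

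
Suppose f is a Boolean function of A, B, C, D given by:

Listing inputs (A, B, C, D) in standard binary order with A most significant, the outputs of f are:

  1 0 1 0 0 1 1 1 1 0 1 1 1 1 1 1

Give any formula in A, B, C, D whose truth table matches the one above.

f(A, B, C, D) = not ((((((not A and not B) and not C) and D) or (((not A and not B) and C) and D)) or (((not A and B) and not C) and not D)) or (((A and not B) and not C) and D))

The 0-rows are (0,0,0,1), (0,0,1,1), (0,1,0,0), (1,0,0,1). Take each as a conjunction (¬A·¬B·¬C·D, ¬A·¬B·C·D, ¬A·B·¬C·¬D, A·¬B·¬C·D), form their disjunction, and complement — that gives a formula that is 1 everywhere f is.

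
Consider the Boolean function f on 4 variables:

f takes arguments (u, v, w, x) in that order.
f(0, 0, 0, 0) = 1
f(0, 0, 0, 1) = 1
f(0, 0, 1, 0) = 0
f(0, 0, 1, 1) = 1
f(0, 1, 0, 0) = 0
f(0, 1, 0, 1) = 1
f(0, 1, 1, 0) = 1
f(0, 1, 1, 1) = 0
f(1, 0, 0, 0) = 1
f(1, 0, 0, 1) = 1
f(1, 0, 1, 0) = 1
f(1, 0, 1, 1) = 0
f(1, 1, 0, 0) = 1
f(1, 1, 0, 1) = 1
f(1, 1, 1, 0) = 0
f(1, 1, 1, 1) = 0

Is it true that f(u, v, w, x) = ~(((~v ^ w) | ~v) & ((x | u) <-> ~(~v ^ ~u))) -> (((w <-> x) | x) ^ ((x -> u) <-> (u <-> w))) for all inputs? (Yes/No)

Evaluate ~(((~v ^ w) | ~v) & ((x | u) <-> ~(~v ^ ~u))) -> (((w <-> x) | x) ^ ((x -> u) <-> (u <-> w))) on each row and compare to f:
  u=0, v=0, w=0, x=0: formula gives 0, but f = 1 ✗
A single disagreement suffices: at (0,0,0,0) they differ, so the formula does not compute f.

No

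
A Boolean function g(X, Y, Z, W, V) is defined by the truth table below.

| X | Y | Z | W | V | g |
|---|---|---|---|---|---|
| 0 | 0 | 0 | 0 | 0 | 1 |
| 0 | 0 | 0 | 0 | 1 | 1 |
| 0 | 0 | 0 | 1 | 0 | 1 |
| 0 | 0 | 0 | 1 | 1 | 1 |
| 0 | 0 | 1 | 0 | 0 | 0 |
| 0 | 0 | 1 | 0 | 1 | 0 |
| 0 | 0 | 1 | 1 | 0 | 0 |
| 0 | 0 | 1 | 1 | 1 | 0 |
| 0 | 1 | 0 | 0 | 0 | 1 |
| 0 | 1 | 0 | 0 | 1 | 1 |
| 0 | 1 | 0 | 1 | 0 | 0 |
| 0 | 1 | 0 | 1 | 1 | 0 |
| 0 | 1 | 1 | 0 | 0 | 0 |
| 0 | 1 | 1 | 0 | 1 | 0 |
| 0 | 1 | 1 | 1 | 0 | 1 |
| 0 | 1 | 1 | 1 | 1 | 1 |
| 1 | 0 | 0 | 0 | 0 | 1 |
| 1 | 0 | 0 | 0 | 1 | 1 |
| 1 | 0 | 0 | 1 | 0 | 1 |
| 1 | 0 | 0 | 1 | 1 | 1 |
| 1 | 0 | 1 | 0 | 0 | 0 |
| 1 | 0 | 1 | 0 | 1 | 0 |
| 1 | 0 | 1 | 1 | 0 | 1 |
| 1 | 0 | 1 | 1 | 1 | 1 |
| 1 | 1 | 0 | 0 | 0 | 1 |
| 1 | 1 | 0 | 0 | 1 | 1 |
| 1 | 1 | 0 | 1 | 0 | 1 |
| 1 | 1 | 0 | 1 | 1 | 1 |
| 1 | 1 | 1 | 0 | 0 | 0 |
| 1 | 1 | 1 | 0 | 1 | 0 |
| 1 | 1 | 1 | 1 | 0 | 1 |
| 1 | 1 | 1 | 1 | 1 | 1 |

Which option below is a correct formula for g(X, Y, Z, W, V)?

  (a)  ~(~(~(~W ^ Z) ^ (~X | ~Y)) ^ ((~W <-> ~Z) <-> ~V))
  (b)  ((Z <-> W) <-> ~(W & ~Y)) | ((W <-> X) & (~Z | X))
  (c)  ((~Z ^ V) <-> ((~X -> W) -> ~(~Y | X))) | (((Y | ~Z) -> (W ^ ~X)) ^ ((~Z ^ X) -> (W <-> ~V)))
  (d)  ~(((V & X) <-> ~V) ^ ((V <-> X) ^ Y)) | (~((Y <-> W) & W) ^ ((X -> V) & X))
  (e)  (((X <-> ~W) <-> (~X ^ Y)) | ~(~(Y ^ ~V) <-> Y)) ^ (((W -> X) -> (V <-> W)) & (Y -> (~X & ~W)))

(a): at (0,0,0,0,0) it gives 0, but g = 1 — eliminated.
(c): at (0,0,0,0,1) it gives 0, but g = 1 — eliminated.
(d): at (0,0,1,0,0) it gives 1, but g = 0 — eliminated.
(e): at (0,0,0,1,0) it gives 0, but g = 1 — eliminated.
(b) is the remaining candidate, and it agrees with g on all 32 inputs.

b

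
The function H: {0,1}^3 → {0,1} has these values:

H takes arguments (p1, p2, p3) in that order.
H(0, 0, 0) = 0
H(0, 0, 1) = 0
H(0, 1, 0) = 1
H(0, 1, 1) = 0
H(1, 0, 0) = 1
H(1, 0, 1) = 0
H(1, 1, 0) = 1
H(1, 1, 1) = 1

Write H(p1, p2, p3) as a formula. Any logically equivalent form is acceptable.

H(p1, p2, p3) = ((((p1' · p2) · p3') + ((p1 · p2') · p3')) + ((p1 · p2) · p3')) + ((p1 · p2) · p3)

The 1-rows are (0,1,0), (1,0,0), (1,1,0), (1,1,1). Each contributes one minterm — ¬p1·p2·¬p3; p1·¬p2·¬p3; p1·p2·¬p3; p1·p2·p3 — and their disjunction is a sum-of-products form of H.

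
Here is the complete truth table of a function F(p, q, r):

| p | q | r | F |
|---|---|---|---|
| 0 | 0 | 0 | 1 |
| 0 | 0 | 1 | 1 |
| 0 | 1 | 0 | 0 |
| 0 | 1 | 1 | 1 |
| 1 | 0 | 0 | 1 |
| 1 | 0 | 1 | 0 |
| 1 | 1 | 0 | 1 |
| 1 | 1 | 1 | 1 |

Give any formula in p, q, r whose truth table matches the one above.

There are just 2 zero rows: (0,1,0), (1,0,1). Their minterms are ¬p·q·¬r, p·¬q·r; the OR of those covers precisely the 0-outputs, and negating it yields F.

F(p, q, r) = (((p' · q) · r') + ((p · q') · r))'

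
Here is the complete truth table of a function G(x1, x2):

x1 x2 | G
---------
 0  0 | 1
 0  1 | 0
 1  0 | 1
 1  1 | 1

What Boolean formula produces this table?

This is x2 → x1 (false only at 0,1).

G(x1, x2) = x2 -> x1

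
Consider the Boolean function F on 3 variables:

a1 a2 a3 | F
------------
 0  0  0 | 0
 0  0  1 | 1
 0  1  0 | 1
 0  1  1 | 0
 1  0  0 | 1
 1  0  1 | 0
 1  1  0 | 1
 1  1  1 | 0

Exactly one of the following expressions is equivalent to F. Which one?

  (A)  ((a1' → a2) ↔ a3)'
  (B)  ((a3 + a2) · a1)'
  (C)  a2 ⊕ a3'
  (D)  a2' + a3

(B): at (0,0,0) it gives 1, but F = 0 — eliminated.
(C): at (0,0,0) it gives 1, but F = 0 — eliminated.
(D): at (0,0,0) it gives 1, but F = 0 — eliminated.
That leaves (A). Evaluating it on every row reproduces the table of F exactly.

A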